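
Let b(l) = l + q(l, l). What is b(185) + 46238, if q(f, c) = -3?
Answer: 46420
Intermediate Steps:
b(l) = -3 + l (b(l) = l - 3 = -3 + l)
b(185) + 46238 = (-3 + 185) + 46238 = 182 + 46238 = 46420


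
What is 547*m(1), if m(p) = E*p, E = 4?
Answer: 2188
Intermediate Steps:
m(p) = 4*p
547*m(1) = 547*(4*1) = 547*4 = 2188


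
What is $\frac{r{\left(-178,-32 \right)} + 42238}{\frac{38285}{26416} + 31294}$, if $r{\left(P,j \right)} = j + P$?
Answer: $\frac{85400896}{63592353} \approx 1.3429$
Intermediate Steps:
$r{\left(P,j \right)} = P + j$
$\frac{r{\left(-178,-32 \right)} + 42238}{\frac{38285}{26416} + 31294} = \frac{\left(-178 - 32\right) + 42238}{\frac{38285}{26416} + 31294} = \frac{-210 + 42238}{38285 \cdot \frac{1}{26416} + 31294} = \frac{42028}{\frac{2945}{2032} + 31294} = \frac{42028}{\frac{63592353}{2032}} = 42028 \cdot \frac{2032}{63592353} = \frac{85400896}{63592353}$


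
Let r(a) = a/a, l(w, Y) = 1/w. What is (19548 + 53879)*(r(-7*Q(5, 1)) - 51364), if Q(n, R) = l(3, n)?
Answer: -3771431001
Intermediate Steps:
Q(n, R) = ⅓ (Q(n, R) = 1/3 = ⅓)
r(a) = 1
(19548 + 53879)*(r(-7*Q(5, 1)) - 51364) = (19548 + 53879)*(1 - 51364) = 73427*(-51363) = -3771431001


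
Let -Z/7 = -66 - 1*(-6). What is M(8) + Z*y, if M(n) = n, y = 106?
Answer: 44528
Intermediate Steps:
Z = 420 (Z = -7*(-66 - 1*(-6)) = -7*(-66 + 6) = -7*(-60) = 420)
M(8) + Z*y = 8 + 420*106 = 8 + 44520 = 44528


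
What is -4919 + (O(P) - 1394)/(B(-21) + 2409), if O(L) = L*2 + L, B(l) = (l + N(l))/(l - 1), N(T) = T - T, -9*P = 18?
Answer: -260831261/53019 ≈ -4919.6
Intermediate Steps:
P = -2 (P = -⅑*18 = -2)
N(T) = 0
B(l) = l/(-1 + l) (B(l) = (l + 0)/(l - 1) = l/(-1 + l))
O(L) = 3*L (O(L) = 2*L + L = 3*L)
-4919 + (O(P) - 1394)/(B(-21) + 2409) = -4919 + (3*(-2) - 1394)/(-21/(-1 - 21) + 2409) = -4919 + (-6 - 1394)/(-21/(-22) + 2409) = -4919 - 1400/(-21*(-1/22) + 2409) = -4919 - 1400/(21/22 + 2409) = -4919 - 1400/53019/22 = -4919 - 1400*22/53019 = -4919 - 30800/53019 = -260831261/53019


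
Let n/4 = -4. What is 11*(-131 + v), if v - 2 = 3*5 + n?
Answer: -1430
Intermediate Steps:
n = -16 (n = 4*(-4) = -16)
v = 1 (v = 2 + (3*5 - 16) = 2 + (15 - 16) = 2 - 1 = 1)
11*(-131 + v) = 11*(-131 + 1) = 11*(-130) = -1430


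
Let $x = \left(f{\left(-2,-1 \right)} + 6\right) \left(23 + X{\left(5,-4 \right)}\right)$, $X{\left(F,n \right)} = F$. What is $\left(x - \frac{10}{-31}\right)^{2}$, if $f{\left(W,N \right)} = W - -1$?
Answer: $\frac{18922500}{961} \approx 19690.0$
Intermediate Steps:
$f{\left(W,N \right)} = 1 + W$ ($f{\left(W,N \right)} = W + 1 = 1 + W$)
$x = 140$ ($x = \left(\left(1 - 2\right) + 6\right) \left(23 + 5\right) = \left(-1 + 6\right) 28 = 5 \cdot 28 = 140$)
$\left(x - \frac{10}{-31}\right)^{2} = \left(140 - \frac{10}{-31}\right)^{2} = \left(140 - - \frac{10}{31}\right)^{2} = \left(140 + \frac{10}{31}\right)^{2} = \left(\frac{4350}{31}\right)^{2} = \frac{18922500}{961}$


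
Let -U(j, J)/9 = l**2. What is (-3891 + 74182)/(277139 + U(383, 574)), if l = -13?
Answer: 70291/275618 ≈ 0.25503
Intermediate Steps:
U(j, J) = -1521 (U(j, J) = -9*(-13)**2 = -9*169 = -1521)
(-3891 + 74182)/(277139 + U(383, 574)) = (-3891 + 74182)/(277139 - 1521) = 70291/275618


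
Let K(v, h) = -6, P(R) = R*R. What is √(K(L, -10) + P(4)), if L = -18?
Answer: √10 ≈ 3.1623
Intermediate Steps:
P(R) = R²
√(K(L, -10) + P(4)) = √(-6 + 4²) = √(-6 + 16) = √10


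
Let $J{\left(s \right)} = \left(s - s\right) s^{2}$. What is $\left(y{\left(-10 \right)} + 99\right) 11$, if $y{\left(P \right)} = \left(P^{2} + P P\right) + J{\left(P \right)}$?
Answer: $3289$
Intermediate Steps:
$J{\left(s \right)} = 0$ ($J{\left(s \right)} = 0 s^{2} = 0$)
$y{\left(P \right)} = 2 P^{2}$ ($y{\left(P \right)} = \left(P^{2} + P P\right) + 0 = \left(P^{2} + P^{2}\right) + 0 = 2 P^{2} + 0 = 2 P^{2}$)
$\left(y{\left(-10 \right)} + 99\right) 11 = \left(2 \left(-10\right)^{2} + 99\right) 11 = \left(2 \cdot 100 + 99\right) 11 = \left(200 + 99\right) 11 = 299 \cdot 11 = 3289$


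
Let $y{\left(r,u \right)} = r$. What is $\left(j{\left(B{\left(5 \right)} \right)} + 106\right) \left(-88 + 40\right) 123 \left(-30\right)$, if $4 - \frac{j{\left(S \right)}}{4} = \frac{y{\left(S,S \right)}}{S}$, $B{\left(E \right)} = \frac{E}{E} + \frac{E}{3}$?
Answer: $20900160$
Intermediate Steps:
$B{\left(E \right)} = 1 + \frac{E}{3}$ ($B{\left(E \right)} = 1 + E \frac{1}{3} = 1 + \frac{E}{3}$)
$j{\left(S \right)} = 12$ ($j{\left(S \right)} = 16 - 4 \frac{S}{S} = 16 - 4 = 12$)
$\left(j{\left(B{\left(5 \right)} \right)} + 106\right) \left(-88 + 40\right) 123 \left(-30\right) = \left(12 + 106\right) \left(-88 + 40\right) 123 \left(-30\right) = 118 \left(-48\right) 123 \left(-30\right) = \left(-5664\right) 123 \left(-30\right) = \left(-696672\right) \left(-30\right) = 20900160$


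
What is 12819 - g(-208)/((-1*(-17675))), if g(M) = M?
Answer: 226576033/17675 ≈ 12819.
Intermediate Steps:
12819 - g(-208)/((-1*(-17675))) = 12819 - (-208)/((-1*(-17675))) = 12819 - (-208)/17675 = 12819 - 1*(-208/17675) = 12819 + 208/17675 = 226576033/17675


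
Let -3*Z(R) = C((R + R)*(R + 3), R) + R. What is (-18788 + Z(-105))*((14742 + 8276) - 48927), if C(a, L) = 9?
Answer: 485949204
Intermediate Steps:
Z(R) = -3 - R/3 (Z(R) = -(9 + R)/3 = -3 - R/3)
(-18788 + Z(-105))*((14742 + 8276) - 48927) = (-18788 + (-3 - ⅓*(-105)))*((14742 + 8276) - 48927) = (-18788 + (-3 + 35))*(23018 - 48927) = (-18788 + 32)*(-25909) = -18756*(-25909) = 485949204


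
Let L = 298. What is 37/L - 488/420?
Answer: -32471/31290 ≈ -1.0377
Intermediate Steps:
37/L - 488/420 = 37/298 - 488/420 = 37*(1/298) - 488*1/420 = 37/298 - 122/105 = -32471/31290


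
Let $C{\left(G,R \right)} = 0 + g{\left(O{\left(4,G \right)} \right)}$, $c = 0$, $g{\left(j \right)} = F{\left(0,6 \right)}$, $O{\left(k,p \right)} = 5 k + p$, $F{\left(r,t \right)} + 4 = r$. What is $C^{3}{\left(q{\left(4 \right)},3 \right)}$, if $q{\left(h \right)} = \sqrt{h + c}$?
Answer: $-64$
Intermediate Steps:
$F{\left(r,t \right)} = -4 + r$
$O{\left(k,p \right)} = p + 5 k$
$g{\left(j \right)} = -4$ ($g{\left(j \right)} = -4 + 0 = -4$)
$q{\left(h \right)} = \sqrt{h}$ ($q{\left(h \right)} = \sqrt{h + 0} = \sqrt{h}$)
$C{\left(G,R \right)} = -4$ ($C{\left(G,R \right)} = 0 - 4 = -4$)
$C^{3}{\left(q{\left(4 \right)},3 \right)} = \left(-4\right)^{3} = -64$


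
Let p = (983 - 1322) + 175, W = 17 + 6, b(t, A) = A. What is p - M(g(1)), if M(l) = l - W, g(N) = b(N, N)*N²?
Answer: -142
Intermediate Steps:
W = 23
g(N) = N³ (g(N) = N*N² = N³)
M(l) = -23 + l (M(l) = l - 1*23 = l - 23 = -23 + l)
p = -164 (p = -339 + 175 = -164)
p - M(g(1)) = -164 - (-23 + 1³) = -164 - (-23 + 1) = -164 - 1*(-22) = -164 + 22 = -142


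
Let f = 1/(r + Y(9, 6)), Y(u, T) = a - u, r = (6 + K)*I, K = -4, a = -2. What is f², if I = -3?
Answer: 1/289 ≈ 0.0034602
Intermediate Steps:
r = -6 (r = (6 - 4)*(-3) = 2*(-3) = -6)
Y(u, T) = -2 - u
f = -1/17 (f = 1/(-6 + (-2 - 1*9)) = 1/(-6 + (-2 - 9)) = 1/(-6 - 11) = 1/(-17) = -1/17 ≈ -0.058824)
f² = (-1/17)² = 1/289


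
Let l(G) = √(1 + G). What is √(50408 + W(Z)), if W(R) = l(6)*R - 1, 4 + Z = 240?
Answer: √(50407 + 236*√7) ≈ 225.90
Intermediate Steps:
Z = 236 (Z = -4 + 240 = 236)
W(R) = -1 + R*√7 (W(R) = √(1 + 6)*R - 1 = √7*R - 1 = R*√7 - 1 = -1 + R*√7)
√(50408 + W(Z)) = √(50408 + (-1 + 236*√7)) = √(50407 + 236*√7)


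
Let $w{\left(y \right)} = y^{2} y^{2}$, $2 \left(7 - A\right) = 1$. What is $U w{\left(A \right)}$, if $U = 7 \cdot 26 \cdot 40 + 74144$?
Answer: $145346929$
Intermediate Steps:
$A = \frac{13}{2}$ ($A = 7 - \frac{1}{2} = \frac{13}{2} \approx 6.5$)
$U = 81424$ ($U = 182 \cdot 40 + 74144 = 7280 + 74144 = 81424$)
$w{\left(y \right)} = y^{4}$
$U w{\left(A \right)} = 81424 \left(\frac{13}{2}\right)^{4} = 81424 \cdot \frac{28561}{16} = 145346929$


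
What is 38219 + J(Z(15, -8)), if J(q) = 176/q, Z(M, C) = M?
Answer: 573461/15 ≈ 38231.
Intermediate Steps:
38219 + J(Z(15, -8)) = 38219 + 176/15 = 573461/15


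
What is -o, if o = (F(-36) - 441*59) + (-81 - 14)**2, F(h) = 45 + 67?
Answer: 16882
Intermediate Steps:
F(h) = 112
o = -16882 (o = (112 - 441*59) + (-81 - 14)**2 = (112 - 26019) + (-95)**2 = -25907 + 9025 = -16882)
-o = -1*(-16882) = 16882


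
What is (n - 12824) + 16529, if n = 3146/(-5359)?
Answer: 19851949/5359 ≈ 3704.4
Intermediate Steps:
n = -3146/5359 (n = 3146*(-1/5359) = -3146/5359 ≈ -0.58705)
(n - 12824) + 16529 = (-3146/5359 - 12824) + 16529 = -68726962/5359 + 16529 = 19851949/5359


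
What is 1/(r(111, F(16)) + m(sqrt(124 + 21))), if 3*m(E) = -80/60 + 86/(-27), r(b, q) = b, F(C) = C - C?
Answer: 81/8869 ≈ 0.0091329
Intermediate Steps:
F(C) = 0
m(E) = -122/81 (m(E) = (-80/60 + 86/(-27))/3 = (-80*1/60 + 86*(-1/27))/3 = (-4/3 - 86/27)/3 = (1/3)*(-122/27) = -122/81)
1/(r(111, F(16)) + m(sqrt(124 + 21))) = 1/(111 - 122/81) = 1/(8869/81) = 81/8869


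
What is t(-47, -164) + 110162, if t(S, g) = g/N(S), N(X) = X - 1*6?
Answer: 5838750/53 ≈ 1.1017e+5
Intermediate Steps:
N(X) = -6 + X (N(X) = X - 6 = -6 + X)
t(S, g) = g/(-6 + S)
t(-47, -164) + 110162 = -164/(-6 - 47) + 110162 = -164/(-53) + 110162 = -164*(-1/53) + 110162 = 164/53 + 110162 = 5838750/53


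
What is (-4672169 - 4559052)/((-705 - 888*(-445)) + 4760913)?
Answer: -9231221/5155368 ≈ -1.7906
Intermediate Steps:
(-4672169 - 4559052)/((-705 - 888*(-445)) + 4760913) = -9231221/((-705 + 395160) + 4760913) = -9231221/(394455 + 4760913) = -9231221/5155368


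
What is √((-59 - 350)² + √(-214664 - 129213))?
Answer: √(167281 + I*√343877) ≈ 409.0 + 0.7169*I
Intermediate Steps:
√((-59 - 350)² + √(-214664 - 129213)) = √((-409)² + √(-343877)) = √(167281 + I*√343877)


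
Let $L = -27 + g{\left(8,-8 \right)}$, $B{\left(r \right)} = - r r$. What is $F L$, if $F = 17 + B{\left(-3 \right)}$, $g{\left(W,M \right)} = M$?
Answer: $-280$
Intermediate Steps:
$B{\left(r \right)} = - r^{2}$
$L = -35$ ($L = -27 - 8 = -35$)
$F = 8$ ($F = 17 - \left(-3\right)^{2} = 17 - 9 = 8$)
$F L = 8 \left(-35\right) = -280$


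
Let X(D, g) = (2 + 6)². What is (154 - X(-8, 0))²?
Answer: 8100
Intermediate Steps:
X(D, g) = 64 (X(D, g) = 8² = 64)
(154 - X(-8, 0))² = (154 - 1*64)² = (154 - 64)² = 90² = 8100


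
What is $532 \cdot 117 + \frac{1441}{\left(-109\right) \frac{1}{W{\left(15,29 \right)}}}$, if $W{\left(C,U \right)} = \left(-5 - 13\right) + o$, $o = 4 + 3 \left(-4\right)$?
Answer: $\frac{6822062}{109} \approx 62588.0$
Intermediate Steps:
$o = -8$ ($o = 4 - 12 = -8$)
$W{\left(C,U \right)} = -26$ ($W{\left(C,U \right)} = \left(-5 - 13\right) - 8 = -18 - 8 = -26$)
$532 \cdot 117 + \frac{1441}{\left(-109\right) \frac{1}{W{\left(15,29 \right)}}} = 532 \cdot 117 + \frac{1441}{\left(-109\right) \frac{1}{-26}} = 62244 + \frac{1441}{\left(-109\right) \left(- \frac{1}{26}\right)} = 62244 + \frac{1441}{\frac{109}{26}} = 62244 + 1441 \cdot \frac{26}{109} = 62244 + \frac{37466}{109} = \frac{6822062}{109}$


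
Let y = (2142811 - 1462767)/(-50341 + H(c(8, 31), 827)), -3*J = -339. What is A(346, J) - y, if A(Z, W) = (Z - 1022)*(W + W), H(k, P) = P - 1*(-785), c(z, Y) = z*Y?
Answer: -7443941660/48729 ≈ -1.5276e+5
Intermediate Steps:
J = 113 (J = -⅓*(-339) = 113)
c(z, Y) = Y*z
H(k, P) = 785 + P (H(k, P) = P + 785 = 785 + P)
A(Z, W) = 2*W*(-1022 + Z) (A(Z, W) = (-1022 + Z)*(2*W) = 2*W*(-1022 + Z))
y = -680044/48729 (y = (2142811 - 1462767)/(-50341 + (785 + 827)) = 680044/(-50341 + 1612) = 680044/(-48729) = 680044*(-1/48729) = -680044/48729 ≈ -13.956)
A(346, J) - y = 2*113*(-1022 + 346) - 1*(-680044/48729) = 2*113*(-676) + 680044/48729 = -152776 + 680044/48729 = -7443941660/48729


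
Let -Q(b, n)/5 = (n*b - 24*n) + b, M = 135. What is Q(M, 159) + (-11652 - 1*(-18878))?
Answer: -81694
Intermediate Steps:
Q(b, n) = -5*b + 120*n - 5*b*n (Q(b, n) = -5*((n*b - 24*n) + b) = -5*((b*n - 24*n) + b) = -5*((-24*n + b*n) + b) = -5*(b - 24*n + b*n) = -5*b + 120*n - 5*b*n)
Q(M, 159) + (-11652 - 1*(-18878)) = (-5*135 + 120*159 - 5*135*159) + (-11652 - 1*(-18878)) = (-675 + 19080 - 107325) + (-11652 + 18878) = -88920 + 7226 = -81694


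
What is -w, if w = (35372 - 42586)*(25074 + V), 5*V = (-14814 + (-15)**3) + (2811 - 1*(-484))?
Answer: 796973864/5 ≈ 1.5939e+8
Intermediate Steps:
V = -14894/5 (V = ((-14814 + (-15)**3) + (2811 - 1*(-484)))/5 = ((-14814 - 3375) + (2811 + 484))/5 = (-18189 + 3295)/5 = (1/5)*(-14894) = -14894/5 ≈ -2978.8)
w = -796973864/5 (w = (35372 - 42586)*(25074 - 14894/5) = -7214*110476/5 = -796973864/5 ≈ -1.5939e+8)
-w = -1*(-796973864/5) = 796973864/5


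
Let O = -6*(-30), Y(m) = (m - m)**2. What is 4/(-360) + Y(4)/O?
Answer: -1/90 ≈ -0.011111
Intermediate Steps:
Y(m) = 0 (Y(m) = 0**2 = 0)
O = 180
4/(-360) + Y(4)/O = 4/(-360) + 0/180 = 4*(-1/360) + 0*(1/180) = -1/90 + 0 = -1/90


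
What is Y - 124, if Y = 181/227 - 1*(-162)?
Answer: 8807/227 ≈ 38.797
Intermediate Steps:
Y = 36955/227 (Y = 181*(1/227) + 162 = 181/227 + 162 = 36955/227 ≈ 162.80)
Y - 124 = 36955/227 - 124 = 8807/227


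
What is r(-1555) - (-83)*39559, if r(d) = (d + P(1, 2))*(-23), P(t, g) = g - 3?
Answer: 3319185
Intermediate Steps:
P(t, g) = -3 + g
r(d) = 23 - 23*d (r(d) = (d + (-3 + 2))*(-23) = (d - 1)*(-23) = (-1 + d)*(-23) = 23 - 23*d)
r(-1555) - (-83)*39559 = (23 - 23*(-1555)) - (-83)*39559 = (23 + 35765) - 1*(-3283397) = 35788 + 3283397 = 3319185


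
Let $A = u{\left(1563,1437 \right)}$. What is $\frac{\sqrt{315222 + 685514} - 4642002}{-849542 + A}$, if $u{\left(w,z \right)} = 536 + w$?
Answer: $\frac{1547334}{282481} - \frac{4 \sqrt{62546}}{847443} \approx 5.4765$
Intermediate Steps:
$A = 2099$ ($A = 536 + 1563 = 2099$)
$\frac{\sqrt{315222 + 685514} - 4642002}{-849542 + A} = \frac{\sqrt{315222 + 685514} - 4642002}{-849542 + 2099} = \frac{\sqrt{1000736} - 4642002}{-847443} = \left(4 \sqrt{62546} - 4642002\right) \left(- \frac{1}{847443}\right) = \left(-4642002 + 4 \sqrt{62546}\right) \left(- \frac{1}{847443}\right) = \frac{1547334}{282481} - \frac{4 \sqrt{62546}}{847443}$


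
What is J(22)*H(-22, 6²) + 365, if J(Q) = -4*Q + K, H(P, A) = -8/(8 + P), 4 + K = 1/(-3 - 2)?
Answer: 10931/35 ≈ 312.31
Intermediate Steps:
K = -21/5 (K = -4 + 1/(-3 - 2) = -4 + 1/(-5) = -4 - ⅕ = -21/5 ≈ -4.2000)
J(Q) = -21/5 - 4*Q (J(Q) = -4*Q - 21/5 = -21/5 - 4*Q)
J(22)*H(-22, 6²) + 365 = (-21/5 - 4*22)*(-8/(8 - 22)) + 365 = (-21/5 - 88)*(-8/(-14)) + 365 = -(-3688)*(-1)/(5*14) + 365 = -461/5*4/7 + 365 = -1844/35 + 365 = 10931/35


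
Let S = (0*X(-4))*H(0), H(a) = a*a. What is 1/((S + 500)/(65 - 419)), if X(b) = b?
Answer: -177/250 ≈ -0.70800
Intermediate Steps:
H(a) = a²
S = 0 (S = (0*(-4))*0² = 0*0 = 0)
1/((S + 500)/(65 - 419)) = 1/((0 + 500)/(65 - 419)) = 1/(500/(-354)) = 1/(500*(-1/354)) = 1/(-250/177) = -177/250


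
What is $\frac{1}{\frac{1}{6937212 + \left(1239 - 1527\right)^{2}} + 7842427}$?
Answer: $\frac{7020156}{55055060958613} \approx 1.2751 \cdot 10^{-7}$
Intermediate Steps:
$\frac{1}{\frac{1}{6937212 + \left(1239 - 1527\right)^{2}} + 7842427} = \frac{1}{\frac{1}{6937212 + \left(-288\right)^{2}} + 7842427} = \frac{1}{\frac{1}{6937212 + 82944} + 7842427} = \frac{1}{\frac{1}{7020156} + 7842427} = \frac{1}{\frac{55055060958613}{7020156}} = \frac{7020156}{55055060958613}$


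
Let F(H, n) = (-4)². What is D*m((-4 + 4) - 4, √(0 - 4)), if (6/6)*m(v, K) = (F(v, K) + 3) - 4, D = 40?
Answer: 600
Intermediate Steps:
F(H, n) = 16
m(v, K) = 15 (m(v, K) = (16 + 3) - 4 = 19 - 4 = 15)
D*m((-4 + 4) - 4, √(0 - 4)) = 40*15 = 600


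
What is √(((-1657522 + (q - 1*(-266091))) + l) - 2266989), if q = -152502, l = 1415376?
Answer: I*√2395546 ≈ 1547.8*I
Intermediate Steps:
√(((-1657522 + (q - 1*(-266091))) + l) - 2266989) = √(((-1657522 + (-152502 - 1*(-266091))) + 1415376) - 2266989) = √(((-1657522 + (-152502 + 266091)) + 1415376) - 2266989) = √(((-1657522 + 113589) + 1415376) - 2266989) = √((-1543933 + 1415376) - 2266989) = √(-128557 - 2266989) = √(-2395546) = I*√2395546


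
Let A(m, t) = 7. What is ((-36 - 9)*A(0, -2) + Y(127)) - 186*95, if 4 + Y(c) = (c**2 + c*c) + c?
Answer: 14396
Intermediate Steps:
Y(c) = -4 + c + 2*c**2 (Y(c) = -4 + ((c**2 + c*c) + c) = -4 + ((c**2 + c**2) + c) = -4 + (2*c**2 + c) = -4 + (c + 2*c**2) = -4 + c + 2*c**2)
((-36 - 9)*A(0, -2) + Y(127)) - 186*95 = ((-36 - 9)*7 + (-4 + 127 + 2*127**2)) - 186*95 = (-45*7 + (-4 + 127 + 2*16129)) - 17670 = (-315 + (-4 + 127 + 32258)) - 17670 = (-315 + 32381) - 17670 = 32066 - 17670 = 14396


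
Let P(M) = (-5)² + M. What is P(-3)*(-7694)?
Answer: -169268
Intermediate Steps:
P(M) = 25 + M
P(-3)*(-7694) = (25 - 3)*(-7694) = 22*(-7694) = -169268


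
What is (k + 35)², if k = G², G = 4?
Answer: 2601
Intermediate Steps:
k = 16 (k = 4² = 16)
(k + 35)² = (16 + 35)² = 51² = 2601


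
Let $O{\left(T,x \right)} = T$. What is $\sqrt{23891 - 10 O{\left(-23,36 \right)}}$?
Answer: $\sqrt{24121} \approx 155.31$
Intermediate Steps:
$\sqrt{23891 - 10 O{\left(-23,36 \right)}} = \sqrt{23891 - -230} = \sqrt{23891 + 230} = \sqrt{24121}$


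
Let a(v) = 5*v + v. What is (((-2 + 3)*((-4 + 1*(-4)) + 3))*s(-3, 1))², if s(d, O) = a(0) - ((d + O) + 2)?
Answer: 0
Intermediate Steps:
a(v) = 6*v
s(d, O) = -2 - O - d (s(d, O) = 6*0 - ((d + O) + 2) = 0 - ((O + d) + 2) = 0 - (2 + O + d) = 0 + (-2 - O - d) = -2 - O - d)
(((-2 + 3)*((-4 + 1*(-4)) + 3))*s(-3, 1))² = (((-2 + 3)*((-4 + 1*(-4)) + 3))*(-2 - 1*1 - 1*(-3)))² = ((1*((-4 - 4) + 3))*(-2 - 1 + 3))² = ((1*(-8 + 3))*0)² = ((1*(-5))*0)² = (-5*0)² = 0² = 0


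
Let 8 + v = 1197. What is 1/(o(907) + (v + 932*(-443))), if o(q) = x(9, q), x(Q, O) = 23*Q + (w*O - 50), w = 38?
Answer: -1/377064 ≈ -2.6521e-6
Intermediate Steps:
v = 1189 (v = -8 + 1197 = 1189)
x(Q, O) = -50 + 23*Q + 38*O (x(Q, O) = 23*Q + (38*O - 50) = 23*Q + (-50 + 38*O) = -50 + 23*Q + 38*O)
o(q) = 157 + 38*q (o(q) = -50 + 23*9 + 38*q = -50 + 207 + 38*q = 157 + 38*q)
1/(o(907) + (v + 932*(-443))) = 1/((157 + 38*907) + (1189 + 932*(-443))) = 1/((157 + 34466) + (1189 - 412876)) = 1/(34623 - 411687) = 1/(-377064) = -1/377064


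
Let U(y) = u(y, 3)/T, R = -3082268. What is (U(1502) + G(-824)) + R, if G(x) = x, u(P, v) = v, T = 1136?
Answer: -3502392509/1136 ≈ -3.0831e+6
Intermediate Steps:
U(y) = 3/1136
(U(1502) + G(-824)) + R = (3/1136 - 824) - 3082268 = -936061/1136 - 3082268 = -3502392509/1136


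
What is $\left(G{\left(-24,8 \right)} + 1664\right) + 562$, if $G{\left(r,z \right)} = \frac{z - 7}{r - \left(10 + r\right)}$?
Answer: $\frac{22259}{10} \approx 2225.9$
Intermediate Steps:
$G{\left(r,z \right)} = \frac{7}{10} - \frac{z}{10}$ ($G{\left(r,z \right)} = \frac{-7 + z}{-10} = \left(-7 + z\right) \left(- \frac{1}{10}\right) = \frac{7}{10} - \frac{z}{10}$)
$\left(G{\left(-24,8 \right)} + 1664\right) + 562 = \left(\left(\frac{7}{10} - \frac{4}{5}\right) + 1664\right) + 562 = \left(- \frac{1}{10} + 1664\right) + 562 = \frac{16639}{10} + 562 = \frac{22259}{10}$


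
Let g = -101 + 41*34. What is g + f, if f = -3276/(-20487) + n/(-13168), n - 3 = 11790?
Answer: 116205928755/89924272 ≈ 1292.3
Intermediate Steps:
n = 11793 (n = 3 + 11790 = 11793)
g = 1293 (g = -101 + 1394 = 1293)
f = -66154941/89924272 (f = -3276/(-20487) + 11793/(-13168) = -3276*(-1/20487) + 11793*(-1/13168) = 1092/6829 - 11793/13168 = -66154941/89924272 ≈ -0.73567)
g + f = 1293 - 66154941/89924272 = 116205928755/89924272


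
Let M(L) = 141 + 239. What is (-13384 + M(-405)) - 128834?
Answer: -141838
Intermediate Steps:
M(L) = 380
(-13384 + M(-405)) - 128834 = (-13384 + 380) - 128834 = -13004 - 128834 = -141838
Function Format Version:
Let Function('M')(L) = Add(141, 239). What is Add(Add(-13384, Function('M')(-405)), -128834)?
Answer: -141838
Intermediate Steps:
Function('M')(L) = 380
Add(Add(-13384, Function('M')(-405)), -128834) = Add(Add(-13384, 380), -128834) = Add(-13004, -128834) = -141838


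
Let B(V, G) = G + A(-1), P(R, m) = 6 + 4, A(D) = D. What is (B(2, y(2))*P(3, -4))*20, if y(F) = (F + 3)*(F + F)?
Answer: 3800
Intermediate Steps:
P(R, m) = 10
y(F) = 2*F*(3 + F) (y(F) = (3 + F)*(2*F) = 2*F*(3 + F))
B(V, G) = -1 + G (B(V, G) = G - 1 = -1 + G)
(B(2, y(2))*P(3, -4))*20 = ((-1 + 2*2*(3 + 2))*10)*20 = ((-1 + 2*2*5)*10)*20 = ((-1 + 20)*10)*20 = (19*10)*20 = 190*20 = 3800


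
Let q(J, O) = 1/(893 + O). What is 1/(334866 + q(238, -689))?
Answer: 204/68312665 ≈ 2.9863e-6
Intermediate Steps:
1/(334866 + q(238, -689)) = 1/(334866 + 1/(893 - 689)) = 1/(334866 + 1/204) = 1/(68312665/204) = 204/68312665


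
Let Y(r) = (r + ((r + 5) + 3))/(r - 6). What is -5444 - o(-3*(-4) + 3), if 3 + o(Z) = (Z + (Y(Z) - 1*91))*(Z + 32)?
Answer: -18607/9 ≈ -2067.4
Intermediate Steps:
Y(r) = (8 + 2*r)/(-6 + r) (Y(r) = (r + ((5 + r) + 3))/(-6 + r) = (r + (8 + r))/(-6 + r) = (8 + 2*r)/(-6 + r))
o(Z) = -3 + (32 + Z)*(-91 + Z + 2*(4 + Z)/(-6 + Z)) (o(Z) = -3 + (Z + (2*(4 + Z)/(-6 + Z) - 1*91))*(Z + 32) = -3 + (Z + (2*(4 + Z)/(-6 + Z) - 91))*(32 + Z) = -3 + (Z + (-91 + 2*(4 + Z)/(-6 + Z)))*(32 + Z) = -3 + (-91 + Z + 2*(4 + Z)/(-6 + Z))*(32 + Z) = -3 + (32 + Z)*(-91 + Z + 2*(4 + Z)/(-6 + Z)))
-5444 - o(-3*(-4) + 3) = -5444 - (17746 + (-3*(-4) + 3)**3 - 2489*(-3*(-4) + 3) - 63*(-3*(-4) + 3)**2)/(-6 + (-3*(-4) + 3)) = -5444 - (17746 + (12 + 3)**3 - 2489*(12 + 3) - 63*(12 + 3)**2)/(-6 + (12 + 3)) = -5444 - (17746 + 15**3 - 2489*15 - 63*15**2)/(-6 + 15) = -5444 - (17746 + 3375 - 37335 - 63*225)/9 = -5444 - (17746 + 3375 - 37335 - 14175)/9 = -5444 - (-30389)/9 = -5444 - 1*(-30389/9) = -5444 + 30389/9 = -18607/9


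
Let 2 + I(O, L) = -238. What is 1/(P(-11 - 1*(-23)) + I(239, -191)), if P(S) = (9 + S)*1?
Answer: -1/219 ≈ -0.0045662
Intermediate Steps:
I(O, L) = -240 (I(O, L) = -2 - 238 = -240)
P(S) = 9 + S
1/(P(-11 - 1*(-23)) + I(239, -191)) = 1/((9 + (-11 - 1*(-23))) - 240) = 1/((9 + (-11 + 23)) - 240) = 1/((9 + 12) - 240) = 1/(21 - 240) = 1/(-219) = -1/219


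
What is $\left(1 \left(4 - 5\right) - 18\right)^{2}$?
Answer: $361$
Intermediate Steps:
$\left(1 \left(4 - 5\right) - 18\right)^{2} = \left(1 \left(-1\right) - 18\right)^{2} = \left(-1 - 18\right)^{2} = \left(-19\right)^{2} = 361$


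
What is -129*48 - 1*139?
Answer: -6331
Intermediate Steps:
-129*48 - 1*139 = -6192 - 139 = -6331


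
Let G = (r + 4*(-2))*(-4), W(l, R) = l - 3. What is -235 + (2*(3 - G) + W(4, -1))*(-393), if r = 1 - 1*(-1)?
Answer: 15878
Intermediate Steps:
r = 2 (r = 1 + 1 = 2)
W(l, R) = -3 + l
G = 24 (G = (2 + 4*(-2))*(-4) = (2 - 8)*(-4) = -6*(-4) = 24)
-235 + (2*(3 - G) + W(4, -1))*(-393) = -235 + (2*(3 - 1*24) + (-3 + 4))*(-393) = -235 + (2*(3 - 24) + 1)*(-393) = -235 + (2*(-21) + 1)*(-393) = -235 + (-42 + 1)*(-393) = -235 - 41*(-393) = -235 + 16113 = 15878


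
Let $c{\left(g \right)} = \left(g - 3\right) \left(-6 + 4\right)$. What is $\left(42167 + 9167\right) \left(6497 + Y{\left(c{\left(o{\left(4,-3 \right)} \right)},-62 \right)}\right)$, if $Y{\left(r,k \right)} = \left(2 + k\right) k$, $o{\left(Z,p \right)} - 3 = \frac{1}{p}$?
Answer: $524479478$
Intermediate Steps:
$o{\left(Z,p \right)} = 3 + \frac{1}{p}$
$c{\left(g \right)} = 6 - 2 g$ ($c{\left(g \right)} = \left(-3 + g\right) \left(-2\right) = 6 - 2 g$)
$Y{\left(r,k \right)} = k \left(2 + k\right)$
$\left(42167 + 9167\right) \left(6497 + Y{\left(c{\left(o{\left(4,-3 \right)} \right)},-62 \right)}\right) = \left(42167 + 9167\right) \left(6497 - 62 \left(2 - 62\right)\right) = 51334 \left(6497 - -3720\right) = 51334 \left(6497 + 3720\right) = 51334 \cdot 10217 = 524479478$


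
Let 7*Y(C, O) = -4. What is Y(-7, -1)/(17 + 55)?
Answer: -1/126 ≈ -0.0079365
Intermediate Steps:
Y(C, O) = -4/7 (Y(C, O) = (⅐)*(-4) = -4/7)
Y(-7, -1)/(17 + 55) = -4/(7*(17 + 55)) = -4/7/72 = -4/7*1/72 = -1/126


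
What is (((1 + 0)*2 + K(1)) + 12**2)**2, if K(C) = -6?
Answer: 19600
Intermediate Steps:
(((1 + 0)*2 + K(1)) + 12**2)**2 = (((1 + 0)*2 - 6) + 12**2)**2 = ((1*2 - 6) + 144)**2 = ((2 - 6) + 144)**2 = (-4 + 144)**2 = 140**2 = 19600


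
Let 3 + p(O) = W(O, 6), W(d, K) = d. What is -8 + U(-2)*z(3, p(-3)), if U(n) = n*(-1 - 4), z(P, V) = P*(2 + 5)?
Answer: 202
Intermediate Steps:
p(O) = -3 + O
z(P, V) = 7*P (z(P, V) = P*7 = 7*P)
U(n) = -5*n (U(n) = n*(-5) = -5*n)
-8 + U(-2)*z(3, p(-3)) = -8 + (-5*(-2))*(7*3) = -8 + 10*21 = -8 + 210 = 202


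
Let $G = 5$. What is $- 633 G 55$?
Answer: $-174075$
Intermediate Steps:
$- 633 G 55 = - 633 \cdot 5 \cdot 55 = \left(-633\right) 275 = -174075$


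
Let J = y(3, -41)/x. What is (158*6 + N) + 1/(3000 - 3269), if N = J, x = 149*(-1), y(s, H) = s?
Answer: 37995832/40081 ≈ 947.98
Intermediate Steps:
x = -149
J = -3/149 (J = 3/(-149) = 3*(-1/149) = -3/149 ≈ -0.020134)
N = -3/149 ≈ -0.020134
(158*6 + N) + 1/(3000 - 3269) = (158*6 - 3/149) + 1/(3000 - 3269) = (948 - 3/149) + 1/(-269) = 141249/149 - 1/269 = 37995832/40081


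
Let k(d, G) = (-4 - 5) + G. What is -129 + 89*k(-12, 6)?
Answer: -396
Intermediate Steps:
k(d, G) = -9 + G
-129 + 89*k(-12, 6) = -129 + 89*(-9 + 6) = -129 + 89*(-3) = -129 - 267 = -396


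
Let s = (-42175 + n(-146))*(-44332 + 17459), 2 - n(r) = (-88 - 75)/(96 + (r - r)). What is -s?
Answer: -108793862485/96 ≈ -1.1333e+9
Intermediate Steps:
n(r) = 355/96 (n(r) = 2 - (-88 - 75)/(96 + (r - r)) = 2 - (-163)/(96 + 0) = 2 - (-163)/96 = 2 - 1*(-163/96) = 2 + 163/96 = 355/96)
s = 108793862485/96 (s = (-42175 + 355/96)*(-44332 + 17459) = -4048445/96*(-26873) = 108793862485/96 ≈ 1.1333e+9)
-s = -1*108793862485/96 = -108793862485/96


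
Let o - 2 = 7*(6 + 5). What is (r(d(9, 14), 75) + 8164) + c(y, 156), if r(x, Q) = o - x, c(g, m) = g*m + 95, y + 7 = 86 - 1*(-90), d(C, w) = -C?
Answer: 34711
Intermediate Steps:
o = 79 (o = 2 + 7*(6 + 5) = 2 + 7*11 = 2 + 77 = 79)
y = 169 (y = -7 + (86 - 1*(-90)) = -7 + (86 + 90) = -7 + 176 = 169)
c(g, m) = 95 + g*m
r(x, Q) = 79 - x
(r(d(9, 14), 75) + 8164) + c(y, 156) = ((79 - (-1)*9) + 8164) + (95 + 169*156) = ((79 - 1*(-9)) + 8164) + (95 + 26364) = ((79 + 9) + 8164) + 26459 = (88 + 8164) + 26459 = 8252 + 26459 = 34711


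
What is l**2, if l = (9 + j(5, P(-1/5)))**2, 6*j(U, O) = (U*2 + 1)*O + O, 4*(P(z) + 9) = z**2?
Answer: 40642963201/6250000 ≈ 6502.9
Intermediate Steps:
P(z) = -9 + z**2/4
j(U, O) = O/6 + O*(1 + 2*U)/6 (j(U, O) = ((U*2 + 1)*O + O)/6 = ((2*U + 1)*O + O)/6 = ((1 + 2*U)*O + O)/6 = (O*(1 + 2*U) + O)/6 = (O + O*(1 + 2*U))/6 = O/6 + O*(1 + 2*U)/6)
l = 201601/2500 (l = (9 + (-9 + (-1/5)**2/4)*(1 + 5)/3)**2 = (9 + (1/3)*(-9 + (-1*1/5)**2/4)*6)**2 = (9 + (1/3)*(-9 + (-1/5)**2/4)*6)**2 = (9 + (1/3)*(-9 + (1/4)*(1/25))*6)**2 = (9 + (1/3)*(-9 + 1/100)*6)**2 = (9 + (1/3)*(-899/100)*6)**2 = (9 - 899/50)**2 = (-449/50)**2 = 201601/2500 ≈ 80.640)
l**2 = (201601/2500)**2 = 40642963201/6250000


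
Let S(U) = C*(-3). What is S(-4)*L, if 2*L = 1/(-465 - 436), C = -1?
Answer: -3/1802 ≈ -0.0016648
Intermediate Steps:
S(U) = 3 (S(U) = -1*(-3) = 3)
L = -1/1802 (L = 1/(2*(-465 - 436)) = (½)/(-901) = (½)*(-1/901) = -1/1802 ≈ -0.00055494)
S(-4)*L = 3*(-1/1802) = -3/1802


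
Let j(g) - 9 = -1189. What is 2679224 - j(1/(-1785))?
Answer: 2680404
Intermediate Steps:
j(g) = -1180 (j(g) = 9 - 1189 = -1180)
2679224 - j(1/(-1785)) = 2679224 - 1*(-1180) = 2679224 + 1180 = 2680404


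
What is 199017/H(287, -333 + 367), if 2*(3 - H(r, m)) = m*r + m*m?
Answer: -7371/202 ≈ -36.490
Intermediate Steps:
H(r, m) = 3 - m²/2 - m*r/2 (H(r, m) = 3 - (m*r + m*m)/2 = 3 - (m*r + m²)/2 = 3 - (m² + m*r)/2 = 3 + (-m²/2 - m*r/2) = 3 - m²/2 - m*r/2)
199017/H(287, -333 + 367) = 199017/(3 - (-333 + 367)²/2 - ½*(-333 + 367)*287) = 199017/(3 - ½*34² - ½*34*287) = 199017/(3 - ½*1156 - 4879) = 199017/(3 - 578 - 4879) = 199017/(-5454) = 199017*(-1/5454) = -7371/202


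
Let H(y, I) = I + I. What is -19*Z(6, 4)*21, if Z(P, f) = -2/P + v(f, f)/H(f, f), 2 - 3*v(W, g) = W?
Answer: 665/4 ≈ 166.25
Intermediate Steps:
v(W, g) = 2/3 - W/3
H(y, I) = 2*I
Z(P, f) = -2/P + (2/3 - f/3)/(2*f) (Z(P, f) = -2/P + (2/3 - f/3)/((2*f)) = -2/P + (2/3 - f/3)*(1/(2*f)) = -2/P + (2/3 - f/3)/(2*f))
-19*Z(6, 4)*21 = -19*(-1/6 - 2/6 + (1/3)/4)*21 = -19*(-1/6 - 2*1/6 + (1/3)*(1/4))*21 = -19*(-1/6 - 1/3 + 1/12)*21 = -19*(-5/12)*21 = (95/12)*21 = 665/4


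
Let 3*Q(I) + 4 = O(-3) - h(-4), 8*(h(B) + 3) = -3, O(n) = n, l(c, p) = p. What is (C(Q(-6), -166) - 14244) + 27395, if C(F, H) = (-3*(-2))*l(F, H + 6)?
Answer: 12191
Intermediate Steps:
h(B) = -27/8 (h(B) = -3 + (⅛)*(-3) = -3 - 3/8 = -27/8)
Q(I) = -29/24 (Q(I) = -4/3 + (-3 - 1*(-27/8))/3 = -4/3 + (-3 + 27/8)/3 = -4/3 + (⅓)*(3/8) = -4/3 + ⅛ = -29/24)
C(F, H) = 36 + 6*H (C(F, H) = (-3*(-2))*(H + 6) = 6*(6 + H) = 36 + 6*H)
(C(Q(-6), -166) - 14244) + 27395 = ((36 + 6*(-166)) - 14244) + 27395 = ((36 - 996) - 14244) + 27395 = (-960 - 14244) + 27395 = -15204 + 27395 = 12191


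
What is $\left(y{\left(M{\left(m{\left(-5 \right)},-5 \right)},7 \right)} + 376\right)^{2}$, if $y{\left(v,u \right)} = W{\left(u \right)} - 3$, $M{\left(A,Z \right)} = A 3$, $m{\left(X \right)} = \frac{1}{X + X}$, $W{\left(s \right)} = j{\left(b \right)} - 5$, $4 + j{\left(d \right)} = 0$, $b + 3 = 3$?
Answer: $132496$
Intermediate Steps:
$b = 0$ ($b = -3 + 3 = 0$)
$j{\left(d \right)} = -4$ ($j{\left(d \right)} = -4 + 0 = -4$)
$W{\left(s \right)} = -9$ ($W{\left(s \right)} = -4 - 5 = -9$)
$m{\left(X \right)} = \frac{1}{2 X}$
$M{\left(A,Z \right)} = 3 A$
$y{\left(v,u \right)} = -12$ ($y{\left(v,u \right)} = -9 - 3 = -12$)
$\left(y{\left(M{\left(m{\left(-5 \right)},-5 \right)},7 \right)} + 376\right)^{2} = \left(-12 + 376\right)^{2} = 364^{2} = 132496$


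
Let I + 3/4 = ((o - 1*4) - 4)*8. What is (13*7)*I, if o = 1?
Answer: -20657/4 ≈ -5164.3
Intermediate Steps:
I = -227/4 (I = -¾ + ((1 - 1*4) - 4)*8 = -¾ + ((1 - 4) - 4)*8 = -¾ + (-3 - 4)*8 = -¾ - 7*8 = -¾ - 56 = -227/4 ≈ -56.750)
(13*7)*I = (13*7)*(-227/4) = 91*(-227/4) = -20657/4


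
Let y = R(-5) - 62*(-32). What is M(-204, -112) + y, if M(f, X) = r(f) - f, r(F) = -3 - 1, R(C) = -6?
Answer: 2178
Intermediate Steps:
r(F) = -4
M(f, X) = -4 - f
y = 1978 (y = -6 - 62*(-32) = -6 + 1984 = 1978)
M(-204, -112) + y = (-4 - 1*(-204)) + 1978 = (-4 + 204) + 1978 = 200 + 1978 = 2178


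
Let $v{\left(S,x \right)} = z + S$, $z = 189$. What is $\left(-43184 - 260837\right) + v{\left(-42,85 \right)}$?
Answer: $-303874$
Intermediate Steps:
$v{\left(S,x \right)} = 189 + S$
$\left(-43184 - 260837\right) + v{\left(-42,85 \right)} = \left(-43184 - 260837\right) + \left(189 - 42\right) = -304021 + 147 = -303874$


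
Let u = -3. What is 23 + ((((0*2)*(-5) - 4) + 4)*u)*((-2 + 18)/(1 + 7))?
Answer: 23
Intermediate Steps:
23 + ((((0*2)*(-5) - 4) + 4)*u)*((-2 + 18)/(1 + 7)) = 23 + ((((0*2)*(-5) - 4) + 4)*(-3))*((-2 + 18)/(1 + 7)) = 23 + (((0*(-5) - 4) + 4)*(-3))*(16/8) = 23 + (((0 - 4) + 4)*(-3))*(16*(1/8)) = 23 + ((-4 + 4)*(-3))*2 = 23 + (0*(-3))*2 = 23 + 0*2 = 23 + 0 = 23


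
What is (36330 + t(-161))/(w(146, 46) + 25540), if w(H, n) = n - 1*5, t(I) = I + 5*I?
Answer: 11788/8527 ≈ 1.3824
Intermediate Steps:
t(I) = 6*I
w(H, n) = -5 + n (w(H, n) = n - 5 = -5 + n)
(36330 + t(-161))/(w(146, 46) + 25540) = (36330 + 6*(-161))/((-5 + 46) + 25540) = (36330 - 966)/(41 + 25540) = 35364/25581 = 35364*(1/25581) = 11788/8527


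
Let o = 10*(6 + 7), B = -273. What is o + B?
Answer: -143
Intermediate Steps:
o = 130 (o = 10*13 = 130)
o + B = 130 - 273 = -143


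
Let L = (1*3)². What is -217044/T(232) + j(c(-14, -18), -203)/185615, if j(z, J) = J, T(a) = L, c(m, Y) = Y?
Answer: -4476291543/185615 ≈ -24116.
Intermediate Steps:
L = 9 (L = 3² = 9)
T(a) = 9
-217044/T(232) + j(c(-14, -18), -203)/185615 = -217044/9 - 203/185615 = -217044*⅑ - 203*1/185615 = -24116 - 203/185615 = -4476291543/185615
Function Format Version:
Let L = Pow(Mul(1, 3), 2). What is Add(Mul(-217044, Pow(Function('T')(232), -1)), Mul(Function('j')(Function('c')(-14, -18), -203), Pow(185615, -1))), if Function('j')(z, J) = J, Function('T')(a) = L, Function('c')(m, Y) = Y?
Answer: Rational(-4476291543, 185615) ≈ -24116.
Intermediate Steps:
L = 9 (L = Pow(3, 2) = 9)
Function('T')(a) = 9
Add(Mul(-217044, Pow(Function('T')(232), -1)), Mul(Function('j')(Function('c')(-14, -18), -203), Pow(185615, -1))) = Add(Mul(-217044, Pow(9, -1)), Mul(-203, Pow(185615, -1))) = Add(Mul(-217044, Rational(1, 9)), Mul(-203, Rational(1, 185615))) = Add(-24116, Rational(-203, 185615)) = Rational(-4476291543, 185615)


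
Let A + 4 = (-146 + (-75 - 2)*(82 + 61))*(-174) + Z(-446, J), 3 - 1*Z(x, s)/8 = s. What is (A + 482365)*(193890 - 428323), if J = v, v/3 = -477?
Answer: -570879754383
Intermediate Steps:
v = -1431 (v = 3*(-477) = -1431)
J = -1431
Z(x, s) = 24 - 8*s
A = 1952786 (A = -4 + ((-146 + (-75 - 2)*(82 + 61))*(-174) + (24 - 8*(-1431))) = -4 + ((-146 - 77*143)*(-174) + (24 + 11448)) = -4 + ((-146 - 11011)*(-174) + 11472) = -4 + (-11157*(-174) + 11472) = -4 + (1941318 + 11472) = -4 + 1952790 = 1952786)
(A + 482365)*(193890 - 428323) = (1952786 + 482365)*(193890 - 428323) = 2435151*(-234433) = -570879754383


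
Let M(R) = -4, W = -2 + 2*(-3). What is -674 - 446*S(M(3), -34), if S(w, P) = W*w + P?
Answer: 218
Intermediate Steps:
W = -8 (W = -2 - 6 = -8)
S(w, P) = P - 8*w (S(w, P) = -8*w + P = P - 8*w)
-674 - 446*S(M(3), -34) = -674 - 446*(-34 - 8*(-4)) = -674 - 446*(-34 + 32) = -674 - 446*(-2) = -674 + 892 = 218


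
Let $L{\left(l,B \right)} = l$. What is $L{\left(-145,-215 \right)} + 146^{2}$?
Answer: $21171$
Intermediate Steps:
$L{\left(-145,-215 \right)} + 146^{2} = -145 + 146^{2} = -145 + 21316 = 21171$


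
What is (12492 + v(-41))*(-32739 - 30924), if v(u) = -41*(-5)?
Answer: -808329111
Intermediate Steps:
v(u) = 205
(12492 + v(-41))*(-32739 - 30924) = (12492 + 205)*(-32739 - 30924) = 12697*(-63663) = -808329111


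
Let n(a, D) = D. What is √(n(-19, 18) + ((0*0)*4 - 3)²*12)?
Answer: 3*√14 ≈ 11.225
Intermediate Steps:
√(n(-19, 18) + ((0*0)*4 - 3)²*12) = √(18 + ((0*0)*4 - 3)²*12) = √(18 + (0*4 - 3)²*12) = √(18 + (0 - 3)²*12) = √(18 + (-3)²*12) = √(18 + 9*12) = √(18 + 108) = √126 = 3*√14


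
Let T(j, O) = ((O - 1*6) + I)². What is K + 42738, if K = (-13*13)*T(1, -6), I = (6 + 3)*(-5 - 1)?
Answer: -693426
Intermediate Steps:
I = -54 (I = 9*(-6) = -54)
T(j, O) = (-60 + O)² (T(j, O) = ((O - 1*6) - 54)² = ((O - 6) - 54)² = ((-6 + O) - 54)² = (-60 + O)²)
K = -736164 (K = (-13*13)*(-60 - 6)² = -169*(-66)² = -169*4356 = -736164)
K + 42738 = -736164 + 42738 = -693426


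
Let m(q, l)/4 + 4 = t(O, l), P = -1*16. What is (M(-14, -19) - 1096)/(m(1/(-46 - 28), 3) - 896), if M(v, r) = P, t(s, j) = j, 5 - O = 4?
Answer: 278/225 ≈ 1.2356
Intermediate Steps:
O = 1 (O = 5 - 1*4 = 5 - 4 = 1)
P = -16
M(v, r) = -16
m(q, l) = -16 + 4*l
(M(-14, -19) - 1096)/(m(1/(-46 - 28), 3) - 896) = (-16 - 1096)/((-16 + 4*3) - 896) = -1112/((-16 + 12) - 896) = -1112/(-4 - 896) = -1112/(-900) = -1112*(-1/900) = 278/225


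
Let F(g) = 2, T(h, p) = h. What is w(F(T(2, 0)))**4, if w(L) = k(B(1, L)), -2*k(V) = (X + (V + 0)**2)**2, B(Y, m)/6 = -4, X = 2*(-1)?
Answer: 736504079132191518736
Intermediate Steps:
X = -2
B(Y, m) = -24 (B(Y, m) = 6*(-4) = -24)
k(V) = -(-2 + V**2)**2/2 (k(V) = -(-2 + (V + 0)**2)**2/2 = -(-2 + V**2)**2/2)
w(L) = -164738 (w(L) = -(-2 + (-24)**2)**2/2 = -(-2 + 576)**2/2 = -1/2*574**2 = -1/2*329476 = -164738)
w(F(T(2, 0)))**4 = (-164738)**4 = 736504079132191518736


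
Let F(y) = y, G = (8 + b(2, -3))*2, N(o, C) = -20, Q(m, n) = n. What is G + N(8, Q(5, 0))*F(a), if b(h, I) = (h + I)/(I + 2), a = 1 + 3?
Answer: -62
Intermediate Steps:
a = 4
b(h, I) = (I + h)/(2 + I)
G = 18 (G = (8 + (-3 + 2)/(2 - 3))*2 = (8 - 1/(-1))*2 = (8 - 1*(-1))*2 = (8 + 1)*2 = 9*2 = 18)
G + N(8, Q(5, 0))*F(a) = 18 - 20*4 = 18 - 80 = -62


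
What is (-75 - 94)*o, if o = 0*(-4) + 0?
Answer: 0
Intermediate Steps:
o = 0 (o = 0 + 0 = 0)
(-75 - 94)*o = (-75 - 94)*0 = -169*0 = 0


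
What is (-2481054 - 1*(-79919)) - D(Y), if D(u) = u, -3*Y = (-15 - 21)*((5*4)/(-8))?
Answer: -2401105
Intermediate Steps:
Y = -30 (Y = -(-15 - 21)*(5*4)/(-8)/3 = -(-12)*20*(-1/8) = -(-12)*(-5)/2 = -1/3*90 = -30)
(-2481054 - 1*(-79919)) - D(Y) = (-2481054 - 1*(-79919)) - 1*(-30) = (-2481054 + 79919) + 30 = -2401135 + 30 = -2401105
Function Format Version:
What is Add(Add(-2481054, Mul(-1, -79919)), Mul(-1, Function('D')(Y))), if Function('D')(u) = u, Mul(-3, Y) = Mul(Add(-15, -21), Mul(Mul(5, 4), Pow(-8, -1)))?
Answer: -2401105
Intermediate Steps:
Y = -30 (Y = Mul(Rational(-1, 3), Mul(Add(-15, -21), Mul(Mul(5, 4), Pow(-8, -1)))) = Mul(Rational(-1, 3), Mul(-36, Mul(20, Rational(-1, 8)))) = Mul(Rational(-1, 3), Mul(-36, Rational(-5, 2))) = Mul(Rational(-1, 3), 90) = -30)
Add(Add(-2481054, Mul(-1, -79919)), Mul(-1, Function('D')(Y))) = Add(Add(-2481054, Mul(-1, -79919)), Mul(-1, -30)) = Add(Add(-2481054, 79919), 30) = Add(-2401135, 30) = -2401105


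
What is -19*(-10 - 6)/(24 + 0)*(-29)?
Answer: -1102/3 ≈ -367.33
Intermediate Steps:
-19*(-10 - 6)/(24 + 0)*(-29) = -(-304)/24*(-29) = -19*(-⅔)*(-29) = (38/3)*(-29) = -1102/3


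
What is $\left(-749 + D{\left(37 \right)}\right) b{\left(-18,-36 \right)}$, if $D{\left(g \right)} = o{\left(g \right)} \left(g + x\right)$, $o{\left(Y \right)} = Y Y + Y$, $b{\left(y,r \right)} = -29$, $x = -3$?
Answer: $-1364595$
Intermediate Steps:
$o{\left(Y \right)} = Y + Y^{2}$ ($o{\left(Y \right)} = Y^{2} + Y = Y + Y^{2}$)
$D{\left(g \right)} = g \left(1 + g\right) \left(-3 + g\right)$ ($D{\left(g \right)} = g \left(1 + g\right) \left(g - 3\right) = g \left(1 + g\right) \left(-3 + g\right)$)
$\left(-749 + D{\left(37 \right)}\right) b{\left(-18,-36 \right)} = \left(-749 + 37 \left(1 + 37\right) \left(-3 + 37\right)\right) \left(-29\right) = \left(-749 + 37 \cdot 38 \cdot 34\right) \left(-29\right) = \left(-749 + 47804\right) \left(-29\right) = 47055 \left(-29\right) = -1364595$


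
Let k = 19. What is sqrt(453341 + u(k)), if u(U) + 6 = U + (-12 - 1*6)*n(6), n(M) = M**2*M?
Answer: sqrt(449466) ≈ 670.42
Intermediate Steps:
n(M) = M**3
u(U) = -3894 + U (u(U) = -6 + (U + (-12 - 1*6)*6**3) = -6 + (U + (-12 - 6)*216) = -6 + (U - 18*216) = -6 + (U - 3888) = -6 + (-3888 + U) = -3894 + U)
sqrt(453341 + u(k)) = sqrt(453341 + (-3894 + 19)) = sqrt(453341 - 3875) = sqrt(449466)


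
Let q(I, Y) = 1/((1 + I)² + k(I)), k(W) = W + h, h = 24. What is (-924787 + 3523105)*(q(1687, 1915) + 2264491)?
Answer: 16775230499946973908/2851055 ≈ 5.8839e+12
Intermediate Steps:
k(W) = 24 + W (k(W) = W + 24 = 24 + W)
q(I, Y) = 1/(24 + I + (1 + I)²) (q(I, Y) = 1/((1 + I)² + (24 + I)) = 1/(24 + I + (1 + I)²))
(-924787 + 3523105)*(q(1687, 1915) + 2264491) = (-924787 + 3523105)*(1/(24 + 1687 + (1 + 1687)²) + 2264491) = 2598318*(1/(24 + 1687 + 1688²) + 2264491) = 2598318*(1/(24 + 1687 + 2849344) + 2264491) = 2598318*(1/2851055 + 2264491) = 2598318*(6456188388006/2851055) = 16775230499946973908/2851055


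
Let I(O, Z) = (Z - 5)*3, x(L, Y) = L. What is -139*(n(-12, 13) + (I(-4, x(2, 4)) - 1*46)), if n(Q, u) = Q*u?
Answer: 29329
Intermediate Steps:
I(O, Z) = -15 + 3*Z (I(O, Z) = (-5 + Z)*3 = -15 + 3*Z)
-139*(n(-12, 13) + (I(-4, x(2, 4)) - 1*46)) = -139*(-12*13 + ((-15 + 3*2) - 1*46)) = -139*(-156 + ((-15 + 6) - 46)) = -139*(-156 + (-9 - 46)) = -139*(-156 - 55) = -139*(-211) = 29329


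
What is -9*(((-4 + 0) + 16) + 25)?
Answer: -333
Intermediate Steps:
-9*(((-4 + 0) + 16) + 25) = -9*((-4 + 16) + 25) = -9*(12 + 25) = -9*37 = -333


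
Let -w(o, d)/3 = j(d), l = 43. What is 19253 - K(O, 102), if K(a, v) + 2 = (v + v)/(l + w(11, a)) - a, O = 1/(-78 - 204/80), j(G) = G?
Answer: 716721769307/37231821 ≈ 19250.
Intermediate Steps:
w(o, d) = -3*d
O = -20/1611 (O = 1/(-78 - 204*1/80) = 1/(-78 - 51/20) = 1/(-1611/20) = -20/1611 ≈ -0.012415)
K(a, v) = -2 - a + 2*v/(43 - 3*a) (K(a, v) = -2 + ((v + v)/(43 - 3*a) - a) = -2 + ((2*v)/(43 - 3*a) - a) = -2 + (2*v/(43 - 3*a) - a) = -2 + (-a + 2*v/(43 - 3*a)) = -2 - a + 2*v/(43 - 3*a))
19253 - K(O, 102) = 19253 - (86 - 3*(-20/1611)² - 2*102 + 37*(-20/1611))/(-43 + 3*(-20/1611)) = 19253 - (86 - 3*400/2595321 - 204 - 740/1611)/(-43 - 20/537) = 19253 - (86 - 400/865107 - 204 - 740/1611)/(-23111/537) = 19253 - (-537)*(-102480406)/(23111*865107) = 19253 - 1*102480406/37231821 = 19253 - 102480406/37231821 = 716721769307/37231821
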